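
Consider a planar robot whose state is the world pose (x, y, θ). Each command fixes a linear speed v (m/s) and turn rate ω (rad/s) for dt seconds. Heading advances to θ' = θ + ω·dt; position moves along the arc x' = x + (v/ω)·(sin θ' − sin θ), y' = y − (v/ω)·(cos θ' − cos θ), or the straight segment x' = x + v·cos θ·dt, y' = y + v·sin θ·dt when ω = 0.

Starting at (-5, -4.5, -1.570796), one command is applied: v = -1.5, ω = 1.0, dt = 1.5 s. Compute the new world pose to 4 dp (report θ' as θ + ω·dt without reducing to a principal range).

(-6.3939, -3.0038, -0.0708)

θ' = -1.5708 + 1.0·1.5 = -0.0708
R = v/ω = -1.5/1.0 = -1.5000
x' = -5 + -1.5000·(sin -0.0708 − sin -1.5708) = -6.3939
y' = -4.5 − -1.5000·(cos -0.0708 − cos -1.5708) = -3.0038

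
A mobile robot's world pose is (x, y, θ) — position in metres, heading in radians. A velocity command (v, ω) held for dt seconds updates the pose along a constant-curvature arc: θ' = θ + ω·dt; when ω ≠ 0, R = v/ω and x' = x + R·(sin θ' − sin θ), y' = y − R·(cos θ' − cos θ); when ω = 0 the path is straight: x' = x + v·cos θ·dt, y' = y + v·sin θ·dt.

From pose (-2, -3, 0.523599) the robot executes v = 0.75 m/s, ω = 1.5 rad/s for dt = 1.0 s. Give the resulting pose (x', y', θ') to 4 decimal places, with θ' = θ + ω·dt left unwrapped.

θ' = 0.5236 + 1.5·1.0 = 2.0236
R = v/ω = 0.75/1.5 = 0.5000
x' = -2 + 0.5000·(sin 2.0236 − sin 0.5236) = -1.8004
y' = -3 − 0.5000·(cos 2.0236 − cos 0.5236) = -2.3482

(-1.8004, -2.3482, 2.0236)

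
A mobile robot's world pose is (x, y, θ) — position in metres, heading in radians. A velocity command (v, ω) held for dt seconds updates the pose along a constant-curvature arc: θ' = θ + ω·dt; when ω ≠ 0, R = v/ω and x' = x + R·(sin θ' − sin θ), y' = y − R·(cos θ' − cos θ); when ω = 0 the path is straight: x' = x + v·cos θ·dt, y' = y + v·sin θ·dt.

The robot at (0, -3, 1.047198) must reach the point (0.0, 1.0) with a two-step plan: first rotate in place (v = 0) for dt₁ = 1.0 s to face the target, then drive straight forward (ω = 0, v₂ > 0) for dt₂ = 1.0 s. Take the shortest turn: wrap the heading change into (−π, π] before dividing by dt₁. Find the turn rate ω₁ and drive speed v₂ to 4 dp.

ω₁ = 0.5236, v₂ = 4.0000

heading to target = atan2(1−-3, 0−0) = 1.5708
Δθ = wrap(1.5708 − 1.0472) = 0.5236; ω₁ = Δθ/dt₁ = 0.5236
distance = √((0−0)² + (1−-3)²) = 4.0000; v₂ = distance/dt₂ = 4.0000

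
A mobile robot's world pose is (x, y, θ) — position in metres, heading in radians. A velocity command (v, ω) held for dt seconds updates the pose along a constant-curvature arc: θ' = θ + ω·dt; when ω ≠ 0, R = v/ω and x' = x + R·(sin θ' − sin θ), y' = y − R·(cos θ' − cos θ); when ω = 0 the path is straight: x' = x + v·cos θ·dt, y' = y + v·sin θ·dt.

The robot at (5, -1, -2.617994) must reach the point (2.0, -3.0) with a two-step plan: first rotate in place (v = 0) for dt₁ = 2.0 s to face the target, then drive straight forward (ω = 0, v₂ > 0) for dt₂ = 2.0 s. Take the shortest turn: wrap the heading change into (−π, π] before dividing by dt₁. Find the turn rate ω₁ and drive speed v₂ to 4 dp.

heading to target = atan2(-3−-1, 2−5) = -2.5536
Δθ = wrap(-2.5536 − -2.6180) = 0.0644; ω₁ = Δθ/dt₁ = 0.0322
distance = √((2−5)² + (-3−-1)²) = 3.6056; v₂ = distance/dt₂ = 1.8028

ω₁ = 0.0322, v₂ = 1.8028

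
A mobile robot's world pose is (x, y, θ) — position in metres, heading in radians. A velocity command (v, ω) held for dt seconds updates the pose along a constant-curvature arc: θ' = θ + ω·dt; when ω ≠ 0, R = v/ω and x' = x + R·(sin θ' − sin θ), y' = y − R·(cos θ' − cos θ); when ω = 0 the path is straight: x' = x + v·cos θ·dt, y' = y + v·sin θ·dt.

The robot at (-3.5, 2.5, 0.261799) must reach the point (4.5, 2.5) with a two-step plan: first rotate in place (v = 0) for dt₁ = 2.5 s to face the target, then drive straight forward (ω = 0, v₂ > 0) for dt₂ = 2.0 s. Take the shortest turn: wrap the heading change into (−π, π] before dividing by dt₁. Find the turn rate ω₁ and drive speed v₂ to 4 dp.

ω₁ = -0.1047, v₂ = 4.0000

heading to target = atan2(2.5−2.5, 4.5−-3.5) = 0.0000
Δθ = wrap(0.0000 − 0.2618) = -0.2618; ω₁ = Δθ/dt₁ = -0.1047
distance = √((4.5−-3.5)² + (2.5−2.5)²) = 8.0000; v₂ = distance/dt₂ = 4.0000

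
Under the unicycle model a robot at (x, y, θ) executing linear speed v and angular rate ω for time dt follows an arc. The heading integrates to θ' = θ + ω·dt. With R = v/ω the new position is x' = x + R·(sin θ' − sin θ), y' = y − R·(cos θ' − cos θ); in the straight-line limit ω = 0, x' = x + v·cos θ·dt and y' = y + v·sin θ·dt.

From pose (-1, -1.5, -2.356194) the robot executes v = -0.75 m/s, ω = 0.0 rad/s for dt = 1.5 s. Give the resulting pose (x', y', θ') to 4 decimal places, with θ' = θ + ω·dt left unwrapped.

θ' = -2.3562 + 0.0·1.5 = -2.3562
ω = 0 → straight: x' = -1 + -0.75·cos(-2.3562)·1.5 = -0.2045
y' = -1.5 + -0.75·sin(-2.3562)·1.5 = -0.7045

(-0.2045, -0.7045, -2.3562)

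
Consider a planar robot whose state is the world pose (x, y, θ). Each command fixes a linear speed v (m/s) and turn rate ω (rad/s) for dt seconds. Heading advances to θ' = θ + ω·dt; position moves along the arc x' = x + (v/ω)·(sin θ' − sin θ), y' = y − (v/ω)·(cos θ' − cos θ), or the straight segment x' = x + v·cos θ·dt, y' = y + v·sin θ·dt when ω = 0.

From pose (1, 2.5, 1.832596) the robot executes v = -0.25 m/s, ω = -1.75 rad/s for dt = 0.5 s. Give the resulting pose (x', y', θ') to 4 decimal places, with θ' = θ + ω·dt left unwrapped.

θ' = 1.8326 + -1.75·0.5 = 0.9576
R = v/ω = -0.25/-1.75 = 0.1429
x' = 1 + 0.1429·(sin 0.9576 − sin 1.8326) = 0.9788
y' = 2.5 − 0.1429·(cos 0.9576 − cos 1.8326) = 2.3808

(0.9788, 2.3808, 0.9576)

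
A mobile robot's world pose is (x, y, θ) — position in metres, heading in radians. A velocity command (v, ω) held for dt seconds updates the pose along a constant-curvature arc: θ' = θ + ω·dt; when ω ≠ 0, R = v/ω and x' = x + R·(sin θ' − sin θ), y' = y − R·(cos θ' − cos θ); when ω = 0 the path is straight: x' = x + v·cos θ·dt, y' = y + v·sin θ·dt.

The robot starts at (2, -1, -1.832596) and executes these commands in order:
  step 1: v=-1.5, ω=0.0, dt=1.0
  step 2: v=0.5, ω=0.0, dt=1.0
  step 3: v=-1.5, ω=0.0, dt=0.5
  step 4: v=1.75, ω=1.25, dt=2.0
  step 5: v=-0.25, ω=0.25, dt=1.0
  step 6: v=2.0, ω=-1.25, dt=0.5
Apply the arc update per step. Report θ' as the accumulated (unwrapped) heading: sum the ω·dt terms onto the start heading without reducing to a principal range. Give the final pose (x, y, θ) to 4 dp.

step 1: θ'=-1.8326 (straight) → pose (2.3882, 0.4489, -1.8326)
step 2: θ'=-1.8326 (straight) → pose (2.2588, -0.0341, -1.8326)
step 3: θ'=-1.8326 (straight) → pose (2.4529, 0.6904, -1.8326)
step 4: θ'=0.6674 (R=1.4000) → pose (4.6718, -0.7716, 0.6674)
step 5: θ'=0.9174 (R=-1.0000) → pose (4.4967, -0.9491, 0.9174)
step 6: θ'=0.2924 (R=-1.6000) → pose (5.3059, -0.3897, 0.2924)

(5.3059, -0.3897, 0.2924)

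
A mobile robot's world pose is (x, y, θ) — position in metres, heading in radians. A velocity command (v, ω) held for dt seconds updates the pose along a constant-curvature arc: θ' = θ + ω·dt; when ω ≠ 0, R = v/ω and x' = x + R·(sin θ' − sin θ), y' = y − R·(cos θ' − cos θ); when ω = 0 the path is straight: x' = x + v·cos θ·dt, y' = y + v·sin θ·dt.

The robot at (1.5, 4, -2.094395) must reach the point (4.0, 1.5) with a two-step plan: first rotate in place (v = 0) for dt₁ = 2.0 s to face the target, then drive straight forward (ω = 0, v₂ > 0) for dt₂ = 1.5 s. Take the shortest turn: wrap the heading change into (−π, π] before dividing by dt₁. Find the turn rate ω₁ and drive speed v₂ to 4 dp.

ω₁ = 0.6545, v₂ = 2.3570

heading to target = atan2(1.5−4, 4−1.5) = -0.7854
Δθ = wrap(-0.7854 − -2.0944) = 1.3090; ω₁ = Δθ/dt₁ = 0.6545
distance = √((4−1.5)² + (1.5−4)²) = 3.5355; v₂ = distance/dt₂ = 2.3570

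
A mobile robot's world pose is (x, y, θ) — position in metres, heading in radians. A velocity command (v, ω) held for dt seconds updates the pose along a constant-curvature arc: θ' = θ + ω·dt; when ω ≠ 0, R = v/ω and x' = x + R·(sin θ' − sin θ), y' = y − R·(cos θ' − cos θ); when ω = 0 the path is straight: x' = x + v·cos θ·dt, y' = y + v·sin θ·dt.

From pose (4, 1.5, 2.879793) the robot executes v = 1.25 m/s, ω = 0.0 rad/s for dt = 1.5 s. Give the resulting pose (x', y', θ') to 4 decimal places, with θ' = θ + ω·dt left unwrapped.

(2.1889, 1.9853, 2.8798)

θ' = 2.8798 + 0.0·1.5 = 2.8798
ω = 0 → straight: x' = 4 + 1.25·cos(2.8798)·1.5 = 2.1889
y' = 1.5 + 1.25·sin(2.8798)·1.5 = 1.9853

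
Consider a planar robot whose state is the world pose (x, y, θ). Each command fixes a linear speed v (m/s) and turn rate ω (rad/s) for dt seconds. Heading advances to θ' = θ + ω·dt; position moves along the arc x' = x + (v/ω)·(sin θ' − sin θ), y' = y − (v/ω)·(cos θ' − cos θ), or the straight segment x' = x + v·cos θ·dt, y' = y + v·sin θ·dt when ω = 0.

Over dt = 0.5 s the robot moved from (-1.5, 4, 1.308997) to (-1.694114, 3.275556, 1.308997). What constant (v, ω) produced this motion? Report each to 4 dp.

Δθ = 1.308997 − 1.308997 = 0.000000
ω = Δθ/dt = 0.000000/0.5 = 0.0000
ω = 0 → v = (Δx·cos θ + Δy·sin θ)/dt = -1.5000

v = -1.5000, ω = 0.0000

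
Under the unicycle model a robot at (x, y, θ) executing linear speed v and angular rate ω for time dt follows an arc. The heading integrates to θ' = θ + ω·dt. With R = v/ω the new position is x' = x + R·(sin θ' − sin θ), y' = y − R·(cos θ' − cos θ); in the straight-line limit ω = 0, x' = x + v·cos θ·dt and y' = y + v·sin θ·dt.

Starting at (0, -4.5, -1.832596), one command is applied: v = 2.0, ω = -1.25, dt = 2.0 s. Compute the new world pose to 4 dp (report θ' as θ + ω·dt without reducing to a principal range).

θ' = -1.8326 + -1.25·2.0 = -4.3326
R = v/ω = 2.0/-1.25 = -1.6000
x' = 0 + -1.6000·(sin -4.3326 − sin -1.8326) = -3.0315
y' = -4.5 − -1.6000·(cos -4.3326 − cos -1.8326) = -4.6791

(-3.0315, -4.6791, -4.3326)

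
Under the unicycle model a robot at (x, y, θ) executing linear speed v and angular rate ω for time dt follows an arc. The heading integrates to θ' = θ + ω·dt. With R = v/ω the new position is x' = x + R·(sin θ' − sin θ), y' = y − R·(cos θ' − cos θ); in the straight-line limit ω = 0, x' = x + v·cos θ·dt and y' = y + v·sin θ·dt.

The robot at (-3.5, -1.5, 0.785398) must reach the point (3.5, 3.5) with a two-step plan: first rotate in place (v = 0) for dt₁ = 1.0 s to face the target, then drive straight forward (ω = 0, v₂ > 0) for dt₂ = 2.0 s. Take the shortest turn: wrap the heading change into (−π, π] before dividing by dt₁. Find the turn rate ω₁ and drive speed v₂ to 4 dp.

ω₁ = -0.1651, v₂ = 4.3012

heading to target = atan2(3.5−-1.5, 3.5−-3.5) = 0.6202
Δθ = wrap(0.6202 − 0.7854) = -0.1651; ω₁ = Δθ/dt₁ = -0.1651
distance = √((3.5−-3.5)² + (3.5−-1.5)²) = 8.6023; v₂ = distance/dt₂ = 4.3012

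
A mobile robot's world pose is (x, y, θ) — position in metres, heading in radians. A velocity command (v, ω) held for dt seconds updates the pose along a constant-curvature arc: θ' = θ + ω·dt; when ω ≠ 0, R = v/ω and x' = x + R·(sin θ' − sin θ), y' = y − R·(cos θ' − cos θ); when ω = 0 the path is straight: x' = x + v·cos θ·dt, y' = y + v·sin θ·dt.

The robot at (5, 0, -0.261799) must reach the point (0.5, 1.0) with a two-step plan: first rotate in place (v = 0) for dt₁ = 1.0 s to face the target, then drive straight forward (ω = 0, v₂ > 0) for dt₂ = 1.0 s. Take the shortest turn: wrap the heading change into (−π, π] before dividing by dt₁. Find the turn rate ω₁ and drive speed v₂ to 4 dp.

ω₁ = -3.0985, v₂ = 4.6098

heading to target = atan2(1−0, 0.5−5) = 2.9229
Δθ = wrap(2.9229 − -0.2618) = -3.0985; ω₁ = Δθ/dt₁ = -3.0985
distance = √((0.5−5)² + (1−0)²) = 4.6098; v₂ = distance/dt₂ = 4.6098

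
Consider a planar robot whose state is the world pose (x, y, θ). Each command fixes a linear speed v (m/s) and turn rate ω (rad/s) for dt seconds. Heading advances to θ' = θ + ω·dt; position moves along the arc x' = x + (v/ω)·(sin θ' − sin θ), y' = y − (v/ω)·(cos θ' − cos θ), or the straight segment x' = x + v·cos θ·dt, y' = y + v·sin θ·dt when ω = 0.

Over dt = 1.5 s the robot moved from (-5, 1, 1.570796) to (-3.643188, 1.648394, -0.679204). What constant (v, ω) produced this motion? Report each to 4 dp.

v = 1.2500, ω = -1.5000

Δθ = -0.679204 − 1.570796 = -2.250000
ω = Δθ/dt = -2.250000/1.5 = -1.5000
R = Δx/(sin θ' − sin θ) = -0.8333
v = R·ω = -0.8333·-1.5000 = 1.2500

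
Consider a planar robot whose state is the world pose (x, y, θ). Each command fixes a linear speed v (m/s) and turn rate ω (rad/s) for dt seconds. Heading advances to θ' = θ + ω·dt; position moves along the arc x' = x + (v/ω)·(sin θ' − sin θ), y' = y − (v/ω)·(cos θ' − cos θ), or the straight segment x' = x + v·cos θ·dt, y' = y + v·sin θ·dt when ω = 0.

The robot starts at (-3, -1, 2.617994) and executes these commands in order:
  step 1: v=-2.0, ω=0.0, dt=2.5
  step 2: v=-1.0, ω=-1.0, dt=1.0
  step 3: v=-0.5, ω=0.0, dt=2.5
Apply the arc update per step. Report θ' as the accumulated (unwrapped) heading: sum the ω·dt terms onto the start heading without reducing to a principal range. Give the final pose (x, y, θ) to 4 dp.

step 1: θ'=2.6180 (straight) → pose (1.3301, -3.5000, 2.6180)
step 2: θ'=1.6180 (R=1.0000) → pose (1.8290, -4.3188, 1.6180)
step 3: θ'=1.6180 (straight) → pose (1.8880, -5.5675, 1.6180)

(1.8880, -5.5675, 1.6180)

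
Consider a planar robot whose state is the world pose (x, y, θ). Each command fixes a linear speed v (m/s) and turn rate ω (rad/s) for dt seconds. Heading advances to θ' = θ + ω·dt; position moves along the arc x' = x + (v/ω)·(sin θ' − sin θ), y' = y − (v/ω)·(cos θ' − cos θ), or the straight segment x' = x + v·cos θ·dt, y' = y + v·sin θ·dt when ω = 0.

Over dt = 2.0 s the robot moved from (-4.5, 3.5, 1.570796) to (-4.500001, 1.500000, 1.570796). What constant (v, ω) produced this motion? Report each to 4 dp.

v = -1.0000, ω = 0.0000

Δθ = 1.570796 − 1.570796 = 0.000000
ω = Δθ/dt = 0.000000/2.0 = 0.0000
ω = 0 → v = (Δx·cos θ + Δy·sin θ)/dt = -1.0000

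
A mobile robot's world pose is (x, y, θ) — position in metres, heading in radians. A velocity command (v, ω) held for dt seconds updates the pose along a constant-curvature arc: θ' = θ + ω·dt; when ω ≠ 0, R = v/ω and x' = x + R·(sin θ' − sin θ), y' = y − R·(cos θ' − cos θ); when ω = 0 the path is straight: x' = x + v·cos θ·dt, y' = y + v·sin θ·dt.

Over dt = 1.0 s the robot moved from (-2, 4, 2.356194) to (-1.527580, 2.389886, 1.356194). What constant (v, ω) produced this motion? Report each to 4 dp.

v = -1.7500, ω = -1.0000

Δθ = 1.356194 − 2.356194 = -1.000000
ω = Δθ/dt = -1.000000/1.0 = -1.0000
R = −Δy/(cos θ' − cos θ) = 1.7500
v = R·ω = 1.7500·-1.0000 = -1.7500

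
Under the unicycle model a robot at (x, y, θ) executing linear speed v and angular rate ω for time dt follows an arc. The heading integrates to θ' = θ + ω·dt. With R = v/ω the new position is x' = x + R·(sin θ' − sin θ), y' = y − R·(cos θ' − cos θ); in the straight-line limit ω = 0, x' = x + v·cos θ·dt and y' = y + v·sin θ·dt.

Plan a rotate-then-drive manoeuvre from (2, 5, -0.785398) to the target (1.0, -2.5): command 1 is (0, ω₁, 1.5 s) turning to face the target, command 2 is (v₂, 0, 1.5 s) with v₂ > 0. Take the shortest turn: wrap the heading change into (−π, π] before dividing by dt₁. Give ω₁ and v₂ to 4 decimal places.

ω₁ = -0.6120, v₂ = 5.0442

heading to target = atan2(-2.5−5, 1−2) = -1.7033
Δθ = wrap(-1.7033 − -0.7854) = -0.9179; ω₁ = Δθ/dt₁ = -0.6120
distance = √((1−2)² + (-2.5−5)²) = 7.5664; v₂ = distance/dt₂ = 5.0442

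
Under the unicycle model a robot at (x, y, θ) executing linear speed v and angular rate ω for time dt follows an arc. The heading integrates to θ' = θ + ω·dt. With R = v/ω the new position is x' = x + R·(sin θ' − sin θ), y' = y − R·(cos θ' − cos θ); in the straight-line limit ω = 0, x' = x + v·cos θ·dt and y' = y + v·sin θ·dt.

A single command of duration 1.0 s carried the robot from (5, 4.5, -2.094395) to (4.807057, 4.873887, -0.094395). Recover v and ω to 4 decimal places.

v = -0.5000, ω = 2.0000

Δθ = -0.094395 − -2.094395 = 2.000000
ω = Δθ/dt = 2.000000/1.0 = 2.0000
R = −Δy/(cos θ' − cos θ) = -0.2500
v = R·ω = -0.2500·2.0000 = -0.5000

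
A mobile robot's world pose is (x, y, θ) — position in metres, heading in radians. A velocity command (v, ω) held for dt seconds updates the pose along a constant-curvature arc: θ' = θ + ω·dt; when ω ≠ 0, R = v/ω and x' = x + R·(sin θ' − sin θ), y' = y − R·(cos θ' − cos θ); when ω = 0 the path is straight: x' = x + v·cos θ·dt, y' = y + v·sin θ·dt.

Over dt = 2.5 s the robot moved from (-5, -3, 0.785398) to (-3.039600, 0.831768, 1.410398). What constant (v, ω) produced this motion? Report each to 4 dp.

v = 1.7500, ω = 0.2500

Δθ = 1.410398 − 0.785398 = 0.625000
ω = Δθ/dt = 0.625000/2.5 = 0.2500
R = −Δy/(cos θ' − cos θ) = 7.0000
v = R·ω = 7.0000·0.2500 = 1.7500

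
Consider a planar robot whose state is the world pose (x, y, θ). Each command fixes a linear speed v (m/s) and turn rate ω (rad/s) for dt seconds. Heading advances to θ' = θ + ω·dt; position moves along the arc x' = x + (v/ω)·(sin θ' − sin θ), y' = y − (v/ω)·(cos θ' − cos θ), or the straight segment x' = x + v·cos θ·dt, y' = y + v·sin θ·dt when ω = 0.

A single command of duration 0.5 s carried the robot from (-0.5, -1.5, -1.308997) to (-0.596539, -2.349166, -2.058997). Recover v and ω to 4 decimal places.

v = 1.7500, ω = -1.5000

Δθ = -2.058997 − -1.308997 = -0.750000
ω = Δθ/dt = -0.750000/0.5 = -1.5000
R = −Δy/(cos θ' − cos θ) = -1.1667
v = R·ω = -1.1667·-1.5000 = 1.7500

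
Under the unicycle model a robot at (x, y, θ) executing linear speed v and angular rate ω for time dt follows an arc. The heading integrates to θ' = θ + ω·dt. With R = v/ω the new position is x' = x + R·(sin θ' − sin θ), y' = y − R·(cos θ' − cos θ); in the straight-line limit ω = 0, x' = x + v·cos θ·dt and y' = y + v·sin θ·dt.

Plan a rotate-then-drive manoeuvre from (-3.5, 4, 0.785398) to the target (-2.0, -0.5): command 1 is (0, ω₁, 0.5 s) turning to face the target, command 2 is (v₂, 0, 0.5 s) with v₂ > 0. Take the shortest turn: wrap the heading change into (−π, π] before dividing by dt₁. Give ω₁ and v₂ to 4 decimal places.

heading to target = atan2(-0.5−4, -2−-3.5) = -1.2490
Δθ = wrap(-1.2490 − 0.7854) = -2.0344; ω₁ = Δθ/dt₁ = -4.0689
distance = √((-2−-3.5)² + (-0.5−4)²) = 4.7434; v₂ = distance/dt₂ = 9.4868

ω₁ = -4.0689, v₂ = 9.4868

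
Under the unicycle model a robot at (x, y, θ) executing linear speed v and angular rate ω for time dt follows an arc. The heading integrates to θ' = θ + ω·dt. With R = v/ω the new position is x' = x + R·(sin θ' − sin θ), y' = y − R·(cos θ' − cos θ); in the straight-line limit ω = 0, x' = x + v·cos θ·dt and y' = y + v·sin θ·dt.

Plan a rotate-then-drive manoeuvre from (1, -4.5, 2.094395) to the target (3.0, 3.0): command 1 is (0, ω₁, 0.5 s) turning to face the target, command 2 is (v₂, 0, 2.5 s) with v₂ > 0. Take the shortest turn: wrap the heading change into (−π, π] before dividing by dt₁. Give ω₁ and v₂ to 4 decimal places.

heading to target = atan2(3−-4.5, 3−1) = 1.3102
Δθ = wrap(1.3102 − 2.0944) = -0.7842; ω₁ = Δθ/dt₁ = -1.5684
distance = √((3−1)² + (3−-4.5)²) = 7.7621; v₂ = distance/dt₂ = 3.1048

ω₁ = -1.5684, v₂ = 3.1048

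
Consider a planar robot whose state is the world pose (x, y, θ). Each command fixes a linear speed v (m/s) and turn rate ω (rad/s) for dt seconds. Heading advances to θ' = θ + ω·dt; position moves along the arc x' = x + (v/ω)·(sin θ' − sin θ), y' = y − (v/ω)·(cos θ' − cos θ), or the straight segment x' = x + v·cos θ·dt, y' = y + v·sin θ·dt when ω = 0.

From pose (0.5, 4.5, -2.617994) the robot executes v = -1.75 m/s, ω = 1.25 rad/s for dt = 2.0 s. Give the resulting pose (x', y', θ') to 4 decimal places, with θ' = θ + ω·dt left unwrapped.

θ' = -2.6180 + 1.25·2.0 = -0.1180
R = v/ω = -1.75/1.25 = -1.4000
x' = 0.5 + -1.4000·(sin -0.1180 − sin -2.6180) = -0.0352
y' = 4.5 − -1.4000·(cos -0.1180 − cos -2.6180) = 7.1027

(-0.0352, 7.1027, -0.1180)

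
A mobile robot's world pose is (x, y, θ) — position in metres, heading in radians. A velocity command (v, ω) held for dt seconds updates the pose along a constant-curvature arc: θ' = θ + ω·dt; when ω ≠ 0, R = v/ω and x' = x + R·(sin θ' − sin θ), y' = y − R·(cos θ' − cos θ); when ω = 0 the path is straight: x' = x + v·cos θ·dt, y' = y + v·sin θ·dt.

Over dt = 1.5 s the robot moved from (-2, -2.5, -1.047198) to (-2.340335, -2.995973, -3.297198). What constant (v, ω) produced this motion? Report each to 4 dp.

v = 0.5000, ω = -1.5000

Δθ = -3.297198 − -1.047198 = -2.250000
ω = Δθ/dt = -2.250000/1.5 = -1.5000
R = −Δy/(cos θ' − cos θ) = -0.3333
v = R·ω = -0.3333·-1.5000 = 0.5000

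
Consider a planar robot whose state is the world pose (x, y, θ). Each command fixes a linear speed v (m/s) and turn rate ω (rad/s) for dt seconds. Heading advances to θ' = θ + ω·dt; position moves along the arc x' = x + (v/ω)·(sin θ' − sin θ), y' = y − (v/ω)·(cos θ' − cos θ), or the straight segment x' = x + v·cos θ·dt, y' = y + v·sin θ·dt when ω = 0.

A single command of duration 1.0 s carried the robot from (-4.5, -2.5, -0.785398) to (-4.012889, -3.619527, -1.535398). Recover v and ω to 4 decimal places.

v = 1.2500, ω = -0.7500

Δθ = -1.535398 − -0.785398 = -0.750000
ω = Δθ/dt = -0.750000/1.0 = -0.7500
R = −Δy/(cos θ' − cos θ) = -1.6667
v = R·ω = -1.6667·-0.7500 = 1.2500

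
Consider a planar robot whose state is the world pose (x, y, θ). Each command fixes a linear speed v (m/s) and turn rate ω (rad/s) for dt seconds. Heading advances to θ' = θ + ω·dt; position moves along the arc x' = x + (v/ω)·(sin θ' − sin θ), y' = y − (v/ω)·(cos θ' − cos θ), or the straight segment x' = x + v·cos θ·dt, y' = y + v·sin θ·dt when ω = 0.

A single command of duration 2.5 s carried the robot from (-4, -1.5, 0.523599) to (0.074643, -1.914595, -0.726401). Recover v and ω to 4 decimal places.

Δθ = -0.726401 − 0.523599 = -1.250000
ω = Δθ/dt = -1.250000/2.5 = -0.5000
R = Δx/(sin θ' − sin θ) = -3.5000
v = R·ω = -3.5000·-0.5000 = 1.7500

v = 1.7500, ω = -0.5000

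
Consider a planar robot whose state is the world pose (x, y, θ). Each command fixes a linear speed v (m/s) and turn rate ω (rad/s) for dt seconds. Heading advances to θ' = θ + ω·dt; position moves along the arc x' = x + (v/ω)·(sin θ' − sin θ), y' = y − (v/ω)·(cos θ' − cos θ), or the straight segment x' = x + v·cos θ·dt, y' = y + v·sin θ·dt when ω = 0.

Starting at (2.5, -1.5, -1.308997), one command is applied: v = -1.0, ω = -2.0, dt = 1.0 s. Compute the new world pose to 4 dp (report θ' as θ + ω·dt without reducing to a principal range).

θ' = -1.3090 + -2.0·1.0 = -3.3090
R = v/ω = -1.0/-2.0 = 0.5000
x' = 2.5 + 0.5000·(sin -3.3090 − sin -1.3090) = 3.0663
y' = -1.5 − 0.5000·(cos -3.3090 − cos -1.3090) = -0.8776

(3.0663, -0.8776, -3.3090)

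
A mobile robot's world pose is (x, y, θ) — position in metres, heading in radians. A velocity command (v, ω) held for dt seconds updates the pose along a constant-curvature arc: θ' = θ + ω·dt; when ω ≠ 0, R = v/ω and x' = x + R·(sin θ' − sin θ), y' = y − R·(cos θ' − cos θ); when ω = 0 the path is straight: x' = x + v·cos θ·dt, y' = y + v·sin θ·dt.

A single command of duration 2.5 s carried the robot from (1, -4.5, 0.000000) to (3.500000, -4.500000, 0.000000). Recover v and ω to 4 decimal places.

Δθ = 0.000000 − 0.000000 = 0.000000
ω = Δθ/dt = 0.000000/2.5 = 0.0000
ω = 0 → v = (Δx·cos θ + Δy·sin θ)/dt = 1.0000

v = 1.0000, ω = 0.0000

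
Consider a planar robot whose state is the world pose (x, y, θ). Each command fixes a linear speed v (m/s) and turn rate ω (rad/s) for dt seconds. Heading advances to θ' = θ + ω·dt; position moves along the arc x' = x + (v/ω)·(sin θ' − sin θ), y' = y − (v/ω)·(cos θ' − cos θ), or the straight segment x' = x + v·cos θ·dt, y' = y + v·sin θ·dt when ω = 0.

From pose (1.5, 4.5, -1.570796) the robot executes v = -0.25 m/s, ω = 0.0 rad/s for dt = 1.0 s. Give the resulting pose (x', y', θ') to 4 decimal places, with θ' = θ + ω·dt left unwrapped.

(1.5000, 4.7500, -1.5708)

θ' = -1.5708 + 0.0·1.0 = -1.5708
ω = 0 → straight: x' = 1.5 + -0.25·cos(-1.5708)·1.0 = 1.5000
y' = 4.5 + -0.25·sin(-1.5708)·1.0 = 4.7500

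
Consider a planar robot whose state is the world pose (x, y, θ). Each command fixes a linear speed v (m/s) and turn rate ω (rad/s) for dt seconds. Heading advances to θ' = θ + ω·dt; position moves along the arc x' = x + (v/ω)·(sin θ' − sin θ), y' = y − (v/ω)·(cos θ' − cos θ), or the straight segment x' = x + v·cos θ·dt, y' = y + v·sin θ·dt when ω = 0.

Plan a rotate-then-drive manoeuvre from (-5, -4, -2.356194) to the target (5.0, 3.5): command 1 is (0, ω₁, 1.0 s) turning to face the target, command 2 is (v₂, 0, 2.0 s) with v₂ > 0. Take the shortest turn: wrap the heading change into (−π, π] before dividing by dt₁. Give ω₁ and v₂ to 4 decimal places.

heading to target = atan2(3.5−-4, 5−-5) = 0.6435
Δθ = wrap(0.6435 − -2.3562) = 2.9997; ω₁ = Δθ/dt₁ = 2.9997
distance = √((5−-5)² + (3.5−-4)²) = 12.5000; v₂ = distance/dt₂ = 6.2500

ω₁ = 2.9997, v₂ = 6.2500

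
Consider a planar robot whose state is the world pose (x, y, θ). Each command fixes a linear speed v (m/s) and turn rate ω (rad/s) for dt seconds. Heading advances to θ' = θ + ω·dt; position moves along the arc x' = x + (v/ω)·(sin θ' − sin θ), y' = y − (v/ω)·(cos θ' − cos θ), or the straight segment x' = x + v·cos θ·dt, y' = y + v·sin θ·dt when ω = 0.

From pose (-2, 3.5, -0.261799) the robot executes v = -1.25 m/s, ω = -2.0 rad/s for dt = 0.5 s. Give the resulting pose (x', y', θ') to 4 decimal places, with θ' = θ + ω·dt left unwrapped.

θ' = -0.2618 + -2.0·0.5 = -1.2618
R = v/ω = -1.25/-2.0 = 0.6250
x' = -2 + 0.6250·(sin -1.2618 − sin -0.2618) = -2.4336
y' = 3.5 − 0.6250·(cos -1.2618 − cos -0.2618) = 3.9136

(-2.4336, 3.9136, -1.2618)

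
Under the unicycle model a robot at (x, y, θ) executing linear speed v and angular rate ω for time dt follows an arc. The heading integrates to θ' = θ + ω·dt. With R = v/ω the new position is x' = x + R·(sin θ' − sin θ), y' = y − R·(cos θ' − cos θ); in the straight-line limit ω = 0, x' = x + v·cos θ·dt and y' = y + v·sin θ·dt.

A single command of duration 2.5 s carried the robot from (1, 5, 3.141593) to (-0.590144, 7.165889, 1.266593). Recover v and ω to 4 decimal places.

Δθ = 1.266593 − 3.141593 = -1.875000
ω = Δθ/dt = -1.875000/2.5 = -0.7500
R = −Δy/(cos θ' − cos θ) = -1.6667
v = R·ω = -1.6667·-0.7500 = 1.2500

v = 1.2500, ω = -0.7500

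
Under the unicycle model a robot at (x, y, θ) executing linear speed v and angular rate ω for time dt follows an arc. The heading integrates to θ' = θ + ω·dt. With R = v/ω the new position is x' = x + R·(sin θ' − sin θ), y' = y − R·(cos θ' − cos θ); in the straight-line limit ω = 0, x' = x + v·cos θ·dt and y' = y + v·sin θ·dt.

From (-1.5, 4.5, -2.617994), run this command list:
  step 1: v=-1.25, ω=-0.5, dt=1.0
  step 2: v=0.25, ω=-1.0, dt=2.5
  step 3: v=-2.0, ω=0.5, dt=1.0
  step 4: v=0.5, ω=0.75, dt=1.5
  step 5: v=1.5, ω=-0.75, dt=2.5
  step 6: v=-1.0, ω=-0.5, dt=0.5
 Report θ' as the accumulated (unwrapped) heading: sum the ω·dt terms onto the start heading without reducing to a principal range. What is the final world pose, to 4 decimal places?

(-1.5671, 7.4196, -6.1180)

step 1: θ'=-3.1180 (R=2.5000) → pose (-0.3090, 4.8342, -3.1180)
step 2: θ'=-5.6180 (R=-0.2500) → pose (-0.4692, 5.2809, -5.6180)
step 3: θ'=-5.1180 (R=-4.0000) → pose (-1.6758, 3.7120, -5.1180)
step 4: θ'=-3.9930 (R=0.6667) → pose (-1.7869, 4.4143, -3.9930)
step 5: θ'=-5.8680 (R=-2.0000) → pose (-1.0892, 7.5622, -5.8680)
step 6: θ'=-6.1180 (R=2.0000) → pose (-1.5671, 7.4196, -6.1180)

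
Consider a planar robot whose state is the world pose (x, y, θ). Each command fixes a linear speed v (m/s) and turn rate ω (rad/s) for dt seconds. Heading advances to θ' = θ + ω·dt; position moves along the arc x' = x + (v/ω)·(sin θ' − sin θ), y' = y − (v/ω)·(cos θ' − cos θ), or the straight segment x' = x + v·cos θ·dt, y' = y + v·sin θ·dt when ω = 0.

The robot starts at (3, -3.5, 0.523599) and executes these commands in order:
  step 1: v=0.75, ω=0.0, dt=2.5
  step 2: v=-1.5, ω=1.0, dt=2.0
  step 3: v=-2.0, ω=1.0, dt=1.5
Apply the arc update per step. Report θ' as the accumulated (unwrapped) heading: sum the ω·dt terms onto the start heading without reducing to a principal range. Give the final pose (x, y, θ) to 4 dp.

(7.2075, -4.7252, 4.0236)

step 1: θ'=0.5236 (straight) → pose (4.6238, -2.5625, 0.5236)
step 2: θ'=2.5236 (R=-1.5000) → pose (4.5047, -5.0841, 2.5236)
step 3: θ'=4.0236 (R=-2.0000) → pose (7.2075, -4.7252, 4.0236)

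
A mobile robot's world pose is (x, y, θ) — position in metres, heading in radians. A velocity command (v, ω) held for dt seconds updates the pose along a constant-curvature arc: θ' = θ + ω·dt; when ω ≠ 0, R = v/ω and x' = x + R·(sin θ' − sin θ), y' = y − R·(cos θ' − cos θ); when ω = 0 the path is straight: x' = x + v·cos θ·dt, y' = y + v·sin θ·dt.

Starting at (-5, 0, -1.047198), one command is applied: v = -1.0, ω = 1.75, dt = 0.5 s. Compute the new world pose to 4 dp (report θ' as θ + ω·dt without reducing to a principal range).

θ' = -1.0472 + 1.75·0.5 = -0.1722
R = v/ω = -1.0/1.75 = -0.5714
x' = -5 + -0.5714·(sin -0.1722 − sin -1.0472) = -5.3970
y' = 0 − -0.5714·(cos -0.1722 − cos -1.0472) = 0.2773

(-5.3970, 0.2773, -0.1722)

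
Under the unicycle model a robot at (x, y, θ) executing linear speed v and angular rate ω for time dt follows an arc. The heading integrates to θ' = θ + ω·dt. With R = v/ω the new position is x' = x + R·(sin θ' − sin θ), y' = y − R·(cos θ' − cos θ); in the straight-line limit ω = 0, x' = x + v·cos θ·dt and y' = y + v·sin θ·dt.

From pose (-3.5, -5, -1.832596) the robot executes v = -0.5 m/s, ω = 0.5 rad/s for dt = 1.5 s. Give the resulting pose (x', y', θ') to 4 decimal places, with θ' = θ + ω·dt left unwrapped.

θ' = -1.8326 + 0.5·1.5 = -1.0826
R = v/ω = -0.5/0.5 = -1.0000
x' = -3.5 + -1.0000·(sin -1.0826 − sin -1.8326) = -3.5827
y' = -5 − -1.0000·(cos -1.0826 − cos -1.8326) = -4.2721

(-3.5827, -4.2721, -1.0826)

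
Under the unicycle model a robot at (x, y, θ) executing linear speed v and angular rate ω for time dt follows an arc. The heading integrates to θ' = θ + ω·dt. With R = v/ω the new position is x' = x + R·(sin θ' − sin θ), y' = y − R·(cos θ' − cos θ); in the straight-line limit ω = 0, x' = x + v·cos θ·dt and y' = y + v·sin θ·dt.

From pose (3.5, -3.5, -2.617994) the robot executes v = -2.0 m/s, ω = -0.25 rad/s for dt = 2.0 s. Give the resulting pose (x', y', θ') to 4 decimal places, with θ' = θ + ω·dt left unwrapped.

θ' = -2.6180 + -0.25·2.0 = -3.1180
R = v/ω = -2.0/-0.25 = 8.0000
x' = 3.5 + 8.0000·(sin -3.1180 − sin -2.6180) = 7.3112
y' = -3.5 − 8.0000·(cos -3.1180 − cos -2.6180) = -2.4304

(7.3112, -2.4304, -3.1180)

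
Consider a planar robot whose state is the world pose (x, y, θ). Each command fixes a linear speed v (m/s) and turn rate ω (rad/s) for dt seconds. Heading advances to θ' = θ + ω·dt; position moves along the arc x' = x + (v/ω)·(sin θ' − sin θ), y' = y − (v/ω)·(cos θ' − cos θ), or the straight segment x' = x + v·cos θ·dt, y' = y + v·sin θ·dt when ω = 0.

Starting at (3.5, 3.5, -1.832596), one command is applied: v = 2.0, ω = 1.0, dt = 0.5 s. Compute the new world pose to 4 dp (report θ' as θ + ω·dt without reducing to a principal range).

θ' = -1.8326 + 1.0·0.5 = -1.3326
R = v/ω = 2.0/1.0 = 2.0000
x' = 3.5 + 2.0000·(sin -1.3326 − sin -1.8326) = 3.4883
y' = 3.5 − 2.0000·(cos -1.3326 − cos -1.8326) = 2.5105

(3.4883, 2.5105, -1.3326)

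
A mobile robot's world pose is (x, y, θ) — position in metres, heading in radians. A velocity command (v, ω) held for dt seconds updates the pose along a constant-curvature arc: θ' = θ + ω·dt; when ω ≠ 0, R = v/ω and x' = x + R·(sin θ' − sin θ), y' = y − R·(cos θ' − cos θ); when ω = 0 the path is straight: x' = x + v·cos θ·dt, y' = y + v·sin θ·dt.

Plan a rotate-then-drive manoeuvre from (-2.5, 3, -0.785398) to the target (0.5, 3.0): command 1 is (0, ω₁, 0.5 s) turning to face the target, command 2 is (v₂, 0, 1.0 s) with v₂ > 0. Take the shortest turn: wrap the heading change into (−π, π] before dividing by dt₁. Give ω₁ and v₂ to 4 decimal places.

heading to target = atan2(3−3, 0.5−-2.5) = 0.0000
Δθ = wrap(0.0000 − -0.7854) = 0.7854; ω₁ = Δθ/dt₁ = 1.5708
distance = √((0.5−-2.5)² + (3−3)²) = 3.0000; v₂ = distance/dt₂ = 3.0000

ω₁ = 1.5708, v₂ = 3.0000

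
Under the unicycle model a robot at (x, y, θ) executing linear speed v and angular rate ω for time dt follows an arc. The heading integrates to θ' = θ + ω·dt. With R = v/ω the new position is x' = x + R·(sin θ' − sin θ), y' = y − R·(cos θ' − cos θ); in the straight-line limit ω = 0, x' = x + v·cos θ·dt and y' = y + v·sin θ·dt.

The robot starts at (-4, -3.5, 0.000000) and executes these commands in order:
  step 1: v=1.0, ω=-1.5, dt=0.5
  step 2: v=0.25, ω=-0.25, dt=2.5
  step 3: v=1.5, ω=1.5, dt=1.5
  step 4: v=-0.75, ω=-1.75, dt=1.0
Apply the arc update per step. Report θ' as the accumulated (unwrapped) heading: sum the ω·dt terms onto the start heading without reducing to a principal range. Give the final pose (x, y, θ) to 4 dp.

(-2.1558, -4.6625, -0.8750)

step 1: θ'=-0.7500 (R=-0.6667) → pose (-3.5456, -3.6789, -0.7500)
step 2: θ'=-1.3750 (R=-1.0000) → pose (-3.2463, -4.2160, -1.3750)
step 3: θ'=0.8750 (R=1.0000) → pose (-1.4979, -4.6625, 0.8750)
step 4: θ'=-0.8750 (R=0.4286) → pose (-2.1558, -4.6625, -0.8750)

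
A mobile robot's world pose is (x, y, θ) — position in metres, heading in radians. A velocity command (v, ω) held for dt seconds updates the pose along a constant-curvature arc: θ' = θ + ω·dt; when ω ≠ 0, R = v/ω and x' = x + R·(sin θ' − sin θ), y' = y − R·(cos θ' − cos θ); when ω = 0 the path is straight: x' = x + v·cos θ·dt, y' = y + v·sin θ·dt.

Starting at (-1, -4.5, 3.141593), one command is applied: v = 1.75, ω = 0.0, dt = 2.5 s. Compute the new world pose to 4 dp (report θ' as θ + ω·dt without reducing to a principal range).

θ' = 3.1416 + 0.0·2.5 = 3.1416
ω = 0 → straight: x' = -1 + 1.75·cos(3.1416)·2.5 = -5.3750
y' = -4.5 + 1.75·sin(3.1416)·2.5 = -4.5000

(-5.3750, -4.5000, 3.1416)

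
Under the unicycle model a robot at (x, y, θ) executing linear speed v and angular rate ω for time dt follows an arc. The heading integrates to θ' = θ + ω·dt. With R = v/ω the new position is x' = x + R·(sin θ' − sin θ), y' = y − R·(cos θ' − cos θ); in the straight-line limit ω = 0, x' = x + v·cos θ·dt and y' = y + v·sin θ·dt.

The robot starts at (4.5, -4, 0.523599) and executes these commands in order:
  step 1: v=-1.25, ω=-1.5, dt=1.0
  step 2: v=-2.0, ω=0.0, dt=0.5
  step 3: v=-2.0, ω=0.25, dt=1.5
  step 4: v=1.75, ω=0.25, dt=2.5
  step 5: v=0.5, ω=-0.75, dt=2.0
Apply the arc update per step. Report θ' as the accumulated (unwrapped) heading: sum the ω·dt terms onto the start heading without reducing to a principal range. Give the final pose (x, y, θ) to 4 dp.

(5.5366, -2.6301, -1.4764)

step 1: θ'=-0.9764 (R=0.8333) → pose (3.3929, -3.7450, -0.9764)
step 2: θ'=-0.9764 (straight) → pose (2.8329, -2.9165, -0.9764)
step 3: θ'=-0.6014 (R=-8.0000) → pose (0.7314, -0.8002, -0.6014)
step 4: θ'=0.0236 (R=7.0000) → pose (4.8572, -2.0265, 0.0236)
step 5: θ'=-1.4764 (R=-0.6667) → pose (5.5366, -2.6301, -1.4764)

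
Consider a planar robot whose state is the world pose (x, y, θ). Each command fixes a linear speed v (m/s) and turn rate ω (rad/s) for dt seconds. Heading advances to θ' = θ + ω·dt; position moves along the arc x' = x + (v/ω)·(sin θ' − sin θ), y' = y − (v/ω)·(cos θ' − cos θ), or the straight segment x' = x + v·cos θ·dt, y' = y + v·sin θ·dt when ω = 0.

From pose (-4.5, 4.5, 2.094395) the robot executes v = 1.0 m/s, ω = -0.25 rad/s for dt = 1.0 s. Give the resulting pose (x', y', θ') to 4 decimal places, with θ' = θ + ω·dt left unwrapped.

(-4.8871, 5.4192, 1.8444)

θ' = 2.0944 + -0.25·1.0 = 1.8444
R = v/ω = 1.0/-0.25 = -4.0000
x' = -4.5 + -4.0000·(sin 1.8444 − sin 2.0944) = -4.8871
y' = 4.5 − -4.0000·(cos 1.8444 − cos 2.0944) = 5.4192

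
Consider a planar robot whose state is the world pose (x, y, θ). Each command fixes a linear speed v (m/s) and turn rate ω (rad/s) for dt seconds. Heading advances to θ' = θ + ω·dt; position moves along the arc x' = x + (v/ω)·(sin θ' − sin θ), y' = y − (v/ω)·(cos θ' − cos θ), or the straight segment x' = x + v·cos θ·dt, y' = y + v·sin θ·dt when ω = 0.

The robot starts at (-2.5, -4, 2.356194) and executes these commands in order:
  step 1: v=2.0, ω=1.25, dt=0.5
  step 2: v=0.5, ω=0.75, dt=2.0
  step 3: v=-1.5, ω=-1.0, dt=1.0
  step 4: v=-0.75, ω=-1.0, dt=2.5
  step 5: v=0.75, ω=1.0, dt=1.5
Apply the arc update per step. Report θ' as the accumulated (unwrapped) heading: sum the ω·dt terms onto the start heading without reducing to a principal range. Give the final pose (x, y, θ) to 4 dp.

(-2.4609, -3.1015, 2.4812)

step 1: θ'=2.9812 (R=1.6000) → pose (-3.3758, -3.5519, 2.9812)
step 2: θ'=4.4812 (R=0.6667) → pose (-4.1312, -4.0573, 4.4812)
step 3: θ'=3.4812 (R=1.5000) → pose (-3.1708, -2.9866, 3.4812)
step 4: θ'=0.9812 (R=0.7500) → pose (-2.2976, -4.1108, 0.9812)
step 5: θ'=2.4812 (R=0.7500) → pose (-2.4609, -3.1015, 2.4812)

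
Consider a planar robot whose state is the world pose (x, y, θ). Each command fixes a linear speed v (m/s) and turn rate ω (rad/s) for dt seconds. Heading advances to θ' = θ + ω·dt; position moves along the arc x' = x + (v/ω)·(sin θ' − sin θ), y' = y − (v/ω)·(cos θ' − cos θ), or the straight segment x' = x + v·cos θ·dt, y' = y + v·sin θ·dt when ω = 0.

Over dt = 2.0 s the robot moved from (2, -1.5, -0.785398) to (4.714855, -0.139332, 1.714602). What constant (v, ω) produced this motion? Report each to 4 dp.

Δθ = 1.714602 − -0.785398 = 2.500000
ω = Δθ/dt = 2.500000/2.0 = 1.2500
R = Δx/(sin θ' − sin θ) = 1.6000
v = R·ω = 1.6000·1.2500 = 2.0000

v = 2.0000, ω = 1.2500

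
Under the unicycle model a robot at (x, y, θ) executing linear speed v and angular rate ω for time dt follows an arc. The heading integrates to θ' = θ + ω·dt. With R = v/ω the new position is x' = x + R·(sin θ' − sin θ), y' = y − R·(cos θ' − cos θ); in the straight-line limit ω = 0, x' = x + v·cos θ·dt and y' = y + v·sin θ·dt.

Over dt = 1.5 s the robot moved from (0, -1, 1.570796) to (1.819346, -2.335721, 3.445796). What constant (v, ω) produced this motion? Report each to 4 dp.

v = -1.7500, ω = 1.2500

Δθ = 3.445796 − 1.570796 = 1.875000
ω = Δθ/dt = 1.875000/1.5 = 1.2500
R = Δx/(sin θ' − sin θ) = -1.4000
v = R·ω = -1.4000·1.2500 = -1.7500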